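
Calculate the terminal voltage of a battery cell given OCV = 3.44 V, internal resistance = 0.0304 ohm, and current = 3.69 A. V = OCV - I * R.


V = OCV - I*R = 3.44 - 3.69 * 0.0304 = 3.328 V

3.328 V


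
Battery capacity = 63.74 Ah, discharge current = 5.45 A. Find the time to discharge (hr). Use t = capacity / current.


Runtime = 63.74 Ah / 5.45 A = 11.70 hr

11.70 hr


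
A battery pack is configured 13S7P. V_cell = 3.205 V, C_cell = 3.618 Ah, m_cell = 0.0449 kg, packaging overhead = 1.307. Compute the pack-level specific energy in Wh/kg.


Step 1: V_pack = 13 * 3.205 = 41.665 V
Step 2: C_pack = 7 * 3.618 = 25.326 Ah
Step 3: E_pack = V_pack * C_pack = 41.665 * 25.326 = 1055.2 Wh
Step 4: m_pack = 13 * 7 * 0.0449 * 1.307 = 5.3403 kg
Step 5: ED = E_pack / m_pack = 1055.2 / 5.3403 = 197.6 Wh/kg

197.6 Wh/kg


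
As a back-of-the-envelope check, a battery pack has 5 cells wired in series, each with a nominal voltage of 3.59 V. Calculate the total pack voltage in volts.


Series voltages add: 5 * 3.59 V = 17.95 V

17.95 V


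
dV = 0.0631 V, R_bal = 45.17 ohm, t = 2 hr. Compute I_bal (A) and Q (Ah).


First, Ohm's law: I_bal = 0.0631 V / 45.17 ohm = 0.0013969 A
Then Q = I * t = 0.0013969 A * 2 hr = 0.002794 Ah

I=0.0013969 A, Q=0.002794 Ah


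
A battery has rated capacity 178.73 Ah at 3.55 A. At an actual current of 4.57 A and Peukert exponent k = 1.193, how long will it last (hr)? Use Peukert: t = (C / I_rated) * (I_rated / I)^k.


Step 1: t_rated = C / I_rated = 178.73 / 3.55 = 50.346 hr
Step 2: ratio = 3.55 / 4.57 = 0.77681
Step 3: ratio^k = 0.77681^1.193 = 0.73985
Step 4: t = t_rated * ratio^k = 50.346 * 0.73985 = 37.25 hr

37.25 hr


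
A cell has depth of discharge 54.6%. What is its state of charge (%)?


SOC = 100 - DOD = 100 - 54.6 = 45.4%

45.4%


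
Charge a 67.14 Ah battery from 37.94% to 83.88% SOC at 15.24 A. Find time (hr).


Step 1: dSOC = 83.88% - 37.94% = 45.94%
Step 2: delta_Ah = 67.14 * 45.94 / 100 = 30.844 Ah
Step 3: t = 30.844 / 15.24 = 2.024 hr

2.024 hr


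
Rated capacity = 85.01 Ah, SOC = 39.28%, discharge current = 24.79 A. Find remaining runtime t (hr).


Step 1: remaining = SOC/100 * C_total = 39.28/100 * 85.01 = 33.392 Ah
Step 2: t = remaining / I = 33.392 / 24.79 = 1.347 hr

1.347 hr


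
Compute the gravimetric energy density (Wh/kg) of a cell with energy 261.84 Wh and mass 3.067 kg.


Specific energy = 261.84 Wh / 3.067 kg = 85.37 Wh/kg

85.37 Wh/kg


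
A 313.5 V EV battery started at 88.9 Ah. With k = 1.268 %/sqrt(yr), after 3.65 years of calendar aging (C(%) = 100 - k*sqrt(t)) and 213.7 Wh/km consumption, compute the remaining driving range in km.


Step 1: capacity retention = 100 - 1.268 * sqrt(3.65) = 100 - 1.268 * 1.9105 = 97.577%
Step 2: C_now = 88.9 * 97.577/100 = 86.746 Ah
Step 3: E_pack = V * C_now = 313.5 * 86.746 = 27195 Wh
Step 4: range = E_pack / consumption = 27195 / 213.7 = 127.3 km

127.3 km


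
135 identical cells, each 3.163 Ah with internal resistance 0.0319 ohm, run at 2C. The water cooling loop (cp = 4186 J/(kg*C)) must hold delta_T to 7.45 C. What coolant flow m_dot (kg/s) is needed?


Step 1: I = 2 * 3.163 = 6.326 A
Step 2: Q_cell = I^2 * R = 6.326^2 * 0.0319 = 1.2766 W
Step 3: Q_total = 135 * 1.2766 = 172.34 W
Step 4: m_dot = Q_total / (cp * dT) = 172.34 / (4186 * 7.45) = 0.005526 kg/s

0.005526 kg/s


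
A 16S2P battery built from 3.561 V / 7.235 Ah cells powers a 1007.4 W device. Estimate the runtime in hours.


Step 1: E_pack = Ns * V_cell * Np * C_cell = 16 * 3.561 * 2 * 7.235 = 824.44 Wh
Step 2: t = E_pack / P = 824.44 / 1007.4 = 0.8184 hr

0.8184 hr


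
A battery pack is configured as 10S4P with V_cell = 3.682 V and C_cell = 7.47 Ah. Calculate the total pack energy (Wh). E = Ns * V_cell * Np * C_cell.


E = Ns * Vcell * Np * Ccell = 10 * 3.682 * 4 * 7.47 = 1100 Wh

1100 Wh


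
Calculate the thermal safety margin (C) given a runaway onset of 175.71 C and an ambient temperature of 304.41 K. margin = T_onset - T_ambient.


Convert: T_ambient = 304.41 K = 31.26 C
margin = 175.71 - 31.26 = 144.45 C

144.45 C


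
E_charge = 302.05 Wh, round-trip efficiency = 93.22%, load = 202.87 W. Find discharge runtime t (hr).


Step 1: E_discharge = eta/100 * E_charge = 93.22/100 * 302.05 = 281.57 Wh
Step 2: t = E_discharge / P = 281.57 / 202.87 = 1.388 hr

1.388 hr


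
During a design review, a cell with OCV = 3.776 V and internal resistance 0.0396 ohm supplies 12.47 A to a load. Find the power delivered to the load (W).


Step 1: V_terminal = OCV - I*R = 3.776 - 12.47 * 0.0396 = 3.2822 V
Step 2: P_out = V_terminal * I = 3.2822 * 12.47 = 40.93 W

40.93 W


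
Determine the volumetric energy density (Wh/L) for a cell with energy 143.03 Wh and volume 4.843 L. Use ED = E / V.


Volumetric ED = 143.03 Wh / 4.843 L = 29.53 Wh/L

29.53 Wh/L


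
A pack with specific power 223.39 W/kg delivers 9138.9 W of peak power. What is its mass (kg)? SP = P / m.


m = P / SP = 9138.9 / 223.39 = 40.91 kg

40.91 kg


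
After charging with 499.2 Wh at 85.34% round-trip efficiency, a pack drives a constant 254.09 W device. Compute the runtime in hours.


Step 1: E_discharge = eta/100 * E_charge = 85.34/100 * 499.2 = 426.02 Wh
Step 2: t = E_discharge / P = 426.02 / 254.09 = 1.677 hr

1.677 hr


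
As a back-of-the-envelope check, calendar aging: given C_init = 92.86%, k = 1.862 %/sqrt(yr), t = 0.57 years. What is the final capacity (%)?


Step 1: sqrt(0.57 yr) = 0.75498
Step 2: drop = 1.862 * 0.75498 = 1.4058
Step 3: C_final = 92.86 - 1.4058 = 91.45%

91.45%


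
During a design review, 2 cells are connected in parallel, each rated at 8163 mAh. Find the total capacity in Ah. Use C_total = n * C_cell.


Convert: C_cell = 8163 mAh = 8.163 Ah
C_total = 2 * 8.163 = 16.326 Ah

16.326 Ah


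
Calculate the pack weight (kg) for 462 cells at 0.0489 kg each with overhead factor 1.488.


m_pack = n * m_cell * overhead = 462 * 0.0489 * 1.488 = 33.62 kg

33.62 kg


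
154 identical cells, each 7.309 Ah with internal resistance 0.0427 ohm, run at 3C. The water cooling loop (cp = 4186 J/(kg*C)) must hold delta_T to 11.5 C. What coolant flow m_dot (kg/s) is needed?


Step 1: I = 3 * 7.309 = 21.927 A
Step 2: Q_cell = I^2 * R = 21.927^2 * 0.0427 = 20.53 W
Step 3: Q_total = 154 * 20.53 = 3161.6 W
Step 4: m_dot = Q_total / (cp * dT) = 3161.6 / (4186 * 11.5) = 0.06568 kg/s

0.06568 kg/s


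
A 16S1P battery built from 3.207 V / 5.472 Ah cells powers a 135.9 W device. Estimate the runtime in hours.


Step 1: E_pack = Ns * V_cell * Np * C_cell = 16 * 3.207 * 1 * 5.472 = 280.78 Wh
Step 2: t = E_pack / P = 280.78 / 135.9 = 2.066 hr

2.066 hr


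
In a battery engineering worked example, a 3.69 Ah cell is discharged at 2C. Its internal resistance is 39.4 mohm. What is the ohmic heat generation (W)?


Convert: R = 39.4 mohm = 0.0394 ohm
Step 1: I = C_rate * capacity = 2 * 3.69 = 7.38 A
Step 2: Q = I^2 * R = 7.38^2 * 0.0394 = 54.464 * 0.0394 = 2.146 W

2.146 W


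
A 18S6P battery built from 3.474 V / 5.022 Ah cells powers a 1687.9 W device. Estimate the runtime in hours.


Step 1: E_pack = Ns * V_cell * Np * C_cell = 18 * 3.474 * 6 * 5.022 = 1884.2 Wh
Step 2: t = E_pack / P = 1884.2 / 1687.9 = 1.116 hr

1.116 hr


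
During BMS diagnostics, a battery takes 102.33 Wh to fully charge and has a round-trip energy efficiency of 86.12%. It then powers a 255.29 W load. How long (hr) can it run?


Step 1: E_discharge = eta/100 * E_charge = 86.12/100 * 102.33 = 88.127 Wh
Step 2: t = E_discharge / P = 88.127 / 255.29 = 0.3452 hr

0.3452 hr


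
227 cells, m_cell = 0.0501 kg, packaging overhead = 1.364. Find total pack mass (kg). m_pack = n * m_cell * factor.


m_pack = n * m_cell * overhead = 227 * 0.0501 * 1.364 = 15.51 kg

15.51 kg


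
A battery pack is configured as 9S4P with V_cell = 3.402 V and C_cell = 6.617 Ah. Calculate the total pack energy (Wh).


E = Ns * Vcell * Np * Ccell = 9 * 3.402 * 4 * 6.617 = 810.4 Wh

810.4 Wh


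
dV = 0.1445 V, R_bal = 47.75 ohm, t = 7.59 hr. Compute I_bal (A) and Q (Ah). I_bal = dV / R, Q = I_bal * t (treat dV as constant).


First, Ohm's law: I_bal = 0.1445 V / 47.75 ohm = 0.0030262 A
Then Q = I * t = 0.0030262 A * 7.59 hr = 0.02297 Ah

I=0.0030262 A, Q=0.02297 Ah


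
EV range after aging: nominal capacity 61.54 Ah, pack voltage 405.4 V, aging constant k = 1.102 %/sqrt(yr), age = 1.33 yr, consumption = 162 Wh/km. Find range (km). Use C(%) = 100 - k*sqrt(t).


Step 1: capacity retention = 100 - 1.102 * sqrt(1.33) = 100 - 1.102 * 1.1533 = 98.729%
Step 2: C_now = 61.54 * 98.729/100 = 60.758 Ah
Step 3: E_pack = V * C_now = 405.4 * 60.758 = 24631 Wh
Step 4: range = E_pack / consumption = 24631 / 162 = 152.0 km

152.0 km


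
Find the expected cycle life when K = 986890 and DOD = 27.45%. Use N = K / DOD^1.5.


Step 1: DOD^1.5 = 27.45^1.5 = 143.82
Step 2: N = 986890 / 143.82 = 6862 cycles

6862 cycles


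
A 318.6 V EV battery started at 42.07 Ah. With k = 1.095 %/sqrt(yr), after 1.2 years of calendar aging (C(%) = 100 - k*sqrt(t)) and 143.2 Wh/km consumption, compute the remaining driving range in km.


Step 1: capacity retention = 100 - 1.095 * sqrt(1.2) = 100 - 1.095 * 1.0954 = 98.801%
Step 2: C_now = 42.07 * 98.801/100 = 41.566 Ah
Step 3: E_pack = V * C_now = 318.6 * 41.566 = 13243 Wh
Step 4: range = E_pack / consumption = 13243 / 143.2 = 92.48 km

92.48 km


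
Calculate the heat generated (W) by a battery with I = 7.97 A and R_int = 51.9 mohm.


Convert: R = 51.9 mohm = 0.0519 ohm
I^2 = 63.521
Q = 63.521 * 0.0519 = 3.297 W

3.297 W


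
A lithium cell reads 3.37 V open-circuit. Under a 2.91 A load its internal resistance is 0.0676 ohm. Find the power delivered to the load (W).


Step 1: V_terminal = OCV - I*R = 3.37 - 2.91 * 0.0676 = 3.1733 V
Step 2: P_out = V_terminal * I = 3.1733 * 2.91 = 9.234 W

9.234 W


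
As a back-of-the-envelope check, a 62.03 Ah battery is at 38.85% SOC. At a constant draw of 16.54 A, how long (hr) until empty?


Step 1: remaining = SOC/100 * C_total = 38.85/100 * 62.03 = 24.099 Ah
Step 2: t = remaining / I = 24.099 / 16.54 = 1.457 hr

1.457 hr


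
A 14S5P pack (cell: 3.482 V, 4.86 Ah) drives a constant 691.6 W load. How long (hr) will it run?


Step 1: E_pack = Ns * V_cell * Np * C_cell = 14 * 3.482 * 5 * 4.86 = 1184.6 Wh
Step 2: t = E_pack / P = 1184.6 / 691.6 = 1.713 hr

1.713 hr


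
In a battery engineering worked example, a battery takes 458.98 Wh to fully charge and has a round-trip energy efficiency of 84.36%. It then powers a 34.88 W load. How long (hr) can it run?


Step 1: E_discharge = eta/100 * E_charge = 84.36/100 * 458.98 = 387.2 Wh
Step 2: t = E_discharge / P = 387.2 / 34.88 = 11.10 hr

11.10 hr


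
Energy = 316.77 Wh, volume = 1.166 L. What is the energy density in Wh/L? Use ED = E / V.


ED = E / V = 316.77 / 1.166 = 271.7 Wh/L

271.7 Wh/L


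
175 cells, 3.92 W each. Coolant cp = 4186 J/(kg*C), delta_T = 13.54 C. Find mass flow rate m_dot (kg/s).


Q_total = 175 * 3.92 = 686 W
m_dot = Q_total / (cp * dT) = 686 / (4186 * 13.54) = 0.01210 kg/s

0.01210 kg/s


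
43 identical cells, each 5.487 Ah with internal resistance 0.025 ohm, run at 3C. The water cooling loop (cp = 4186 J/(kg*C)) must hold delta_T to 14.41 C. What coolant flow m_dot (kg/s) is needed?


Step 1: I = 3 * 5.487 = 16.461 A
Step 2: Q_cell = I^2 * R = 16.461^2 * 0.025 = 6.7741 W
Step 3: Q_total = 43 * 6.7741 = 291.29 W
Step 4: m_dot = Q_total / (cp * dT) = 291.29 / (4186 * 14.41) = 0.004829 kg/s

0.004829 kg/s


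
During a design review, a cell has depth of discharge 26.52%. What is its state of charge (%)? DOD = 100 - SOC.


SOC = 100 - DOD = 100 - 26.52 = 73.48%

73.48%


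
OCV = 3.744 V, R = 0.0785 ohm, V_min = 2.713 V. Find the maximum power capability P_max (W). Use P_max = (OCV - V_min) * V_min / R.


dV = OCV - V_min = 1.031 V (so I_max = dV / R)
P_max = dV * V_min / R = 1.031 * 2.713 / 0.0785 = 35.63 W

35.63 W


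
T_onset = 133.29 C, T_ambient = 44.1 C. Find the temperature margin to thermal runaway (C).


margin = T_onset - T_ambient = 133.29 - 44.1 = 89.19 C

89.19 C


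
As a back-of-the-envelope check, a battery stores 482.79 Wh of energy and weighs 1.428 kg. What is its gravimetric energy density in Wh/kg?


Specific energy = 482.79 Wh / 1.428 kg = 338.1 Wh/kg

338.1 Wh/kg


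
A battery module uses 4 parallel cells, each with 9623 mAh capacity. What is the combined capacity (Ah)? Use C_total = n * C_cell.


Convert: C_cell = 9623 mAh = 9.623 Ah
C_total = 4 * 9.623 = 38.492 Ah

38.492 Ah


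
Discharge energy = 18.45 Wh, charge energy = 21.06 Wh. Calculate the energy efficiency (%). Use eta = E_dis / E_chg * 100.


Round-trip efficiency = 18.45/21.06 * 100% = 87.61%

87.61%


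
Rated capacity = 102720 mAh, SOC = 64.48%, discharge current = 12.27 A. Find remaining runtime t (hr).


Convert: C_total = 102720 mAh = 102.72 Ah
Step 1: remaining = SOC/100 * C_total = 64.48/100 * 102.72 = 66.234 Ah
Step 2: t = remaining / I = 66.234 / 12.27 = 5.398 hr

5.398 hr


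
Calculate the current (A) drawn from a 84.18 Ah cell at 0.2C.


At 0.2C: I = 0.2 * 84.18 Ah = 16.836 A

16.836 A


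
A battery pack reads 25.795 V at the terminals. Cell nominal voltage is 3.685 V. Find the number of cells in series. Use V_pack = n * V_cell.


n = V_pack / V_cell = 25.795 / 3.685 = 7

7


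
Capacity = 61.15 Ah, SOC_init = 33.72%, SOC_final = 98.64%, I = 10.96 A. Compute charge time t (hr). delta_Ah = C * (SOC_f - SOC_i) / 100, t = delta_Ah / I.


Step 1: dSOC = 98.64% - 33.72% = 64.92%
Step 2: delta_Ah = 61.15 * 64.92 / 100 = 39.699 Ah
Step 3: t = 39.699 / 10.96 = 3.622 hr

3.622 hr


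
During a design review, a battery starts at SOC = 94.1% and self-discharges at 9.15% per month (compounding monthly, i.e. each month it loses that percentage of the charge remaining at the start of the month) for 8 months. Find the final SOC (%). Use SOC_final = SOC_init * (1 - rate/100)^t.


decay = (1 - 9.15/100)^8 = 0.46409
SOC_final = 94.1 * 0.46409 = 43.67%

43.67%


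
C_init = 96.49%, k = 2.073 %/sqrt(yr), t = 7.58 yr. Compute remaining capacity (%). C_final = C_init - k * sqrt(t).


sqrt(t) = sqrt(7.58) = 2.7532
C_final = 96.49 - 2.073 * 2.7532 = 90.78%

90.78%


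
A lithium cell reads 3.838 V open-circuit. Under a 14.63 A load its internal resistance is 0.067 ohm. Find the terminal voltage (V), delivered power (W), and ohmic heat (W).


Step 1: V_terminal = OCV - I*R = 3.838 - 14.63 * 0.067 = 2.8578 V
Step 2: P_out = V_terminal * I = 2.8578 * 14.63 = 41.81 W
Step 3: Q = I^2 * R = 14.63^2 * 0.067 = 14.34 W

V=2.8578 V, P=41.81 W, Q=14.34 W


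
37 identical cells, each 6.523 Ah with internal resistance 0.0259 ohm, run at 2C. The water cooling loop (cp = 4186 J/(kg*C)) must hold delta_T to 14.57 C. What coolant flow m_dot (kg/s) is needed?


Step 1: I = 2 * 6.523 = 13.046 A
Step 2: Q_cell = I^2 * R = 13.046^2 * 0.0259 = 4.4081 W
Step 3: Q_total = 37 * 4.4081 = 163.1 W
Step 4: m_dot = Q_total / (cp * dT) = 163.1 / (4186 * 14.57) = 0.002674 kg/s

0.002674 kg/s


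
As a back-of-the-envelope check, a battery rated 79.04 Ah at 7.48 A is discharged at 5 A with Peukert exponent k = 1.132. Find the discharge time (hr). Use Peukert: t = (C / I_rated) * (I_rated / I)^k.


t_rated = C / I_rated = 79.04 / 7.48 = 10.567 hr
(I_rated/I)^k = (1.496)^1.132 = 1.5777
t = t_rated * (I_rated/I)^k = 10.567 * 1.5777 = 16.67 hr

16.67 hr


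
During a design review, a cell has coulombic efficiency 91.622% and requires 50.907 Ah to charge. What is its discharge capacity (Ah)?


Q_dis = eta/100 * Q_chg = 91.622/100 * 50.907 = 46.64 Ah

46.64 Ah


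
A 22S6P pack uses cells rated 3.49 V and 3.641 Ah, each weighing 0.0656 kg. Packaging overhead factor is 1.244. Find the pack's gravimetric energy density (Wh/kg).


Step 1: V_pack = 22 * 3.49 = 76.78 V
Step 2: C_pack = 6 * 3.641 = 21.846 Ah
Step 3: E_pack = V_pack * C_pack = 76.78 * 21.846 = 1677.3 Wh
Step 4: m_pack = 22 * 6 * 0.0656 * 1.244 = 10.772 kg
Step 5: ED = E_pack / m_pack = 1677.3 / 10.772 = 155.7 Wh/kg

155.7 Wh/kg


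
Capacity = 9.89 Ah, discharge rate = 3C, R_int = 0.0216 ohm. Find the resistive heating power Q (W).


Step 1: I = C_rate * capacity = 3 * 9.89 = 29.67 A
Step 2: Q = I^2 * R = 29.67^2 * 0.0216 = 880.31 * 0.0216 = 19.01 W

19.01 W


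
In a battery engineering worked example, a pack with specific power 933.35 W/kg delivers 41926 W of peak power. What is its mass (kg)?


m = P / SP = 41926 / 933.35 = 44.92 kg

44.92 kg


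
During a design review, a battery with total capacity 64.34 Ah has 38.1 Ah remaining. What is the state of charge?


SOC = (remaining / total) * 100 = (38.1 / 64.34) * 100 = 59.22%

59.22%


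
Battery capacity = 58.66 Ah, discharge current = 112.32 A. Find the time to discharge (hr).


Runtime = 58.66 Ah / 112.32 A = 0.5223 hr

0.5223 hr


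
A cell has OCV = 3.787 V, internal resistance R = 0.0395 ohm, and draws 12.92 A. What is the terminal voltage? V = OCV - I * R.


IR drop = 12.92 * 0.0395 = 0.51034 V
V = 3.787 - 0.51034 = 3.277 V

3.277 V


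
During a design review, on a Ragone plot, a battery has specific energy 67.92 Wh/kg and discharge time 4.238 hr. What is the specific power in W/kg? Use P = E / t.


Specific power = 67.92 Wh/kg / 4.238 hr = 16.03 W/kg

16.03 W/kg


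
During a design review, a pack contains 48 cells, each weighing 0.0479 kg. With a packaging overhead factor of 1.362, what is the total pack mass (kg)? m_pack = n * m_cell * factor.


Cell mass sum = 48 * 0.0479 = 2.2992 kg
With overhead 1.362: m_pack = 2.2992 * 1.362 = 3.132 kg

3.132 kg


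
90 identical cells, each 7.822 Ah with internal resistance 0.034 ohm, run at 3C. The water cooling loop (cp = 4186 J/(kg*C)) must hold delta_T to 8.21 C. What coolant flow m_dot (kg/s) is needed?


Step 1: I = 3 * 7.822 = 23.466 A
Step 2: Q_cell = I^2 * R = 23.466^2 * 0.034 = 18.722 W
Step 3: Q_total = 90 * 18.722 = 1685 W
Step 4: m_dot = Q_total / (cp * dT) = 1685 / (4186 * 8.21) = 0.04903 kg/s

0.04903 kg/s


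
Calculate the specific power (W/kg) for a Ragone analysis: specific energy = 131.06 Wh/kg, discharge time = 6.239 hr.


P_specific = E / t = 131.06 / 6.239 = 21.01 W/kg

21.01 W/kg


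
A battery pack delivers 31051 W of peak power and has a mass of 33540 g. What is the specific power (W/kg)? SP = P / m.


Convert: m = 33540 g = 33.54 kg
SP = P / m = 31051 / 33.54 = 925.8 W/kg

925.8 W/kg


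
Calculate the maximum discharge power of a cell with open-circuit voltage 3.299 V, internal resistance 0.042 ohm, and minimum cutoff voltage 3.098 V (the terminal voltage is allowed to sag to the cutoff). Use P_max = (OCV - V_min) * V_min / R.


P_max = (OCV - V_min) * V_min / R = (3.299 - 3.098) * 3.098 / 0.042 = 0.201 * 3.098 / 0.042 = 14.83 W

14.83 W


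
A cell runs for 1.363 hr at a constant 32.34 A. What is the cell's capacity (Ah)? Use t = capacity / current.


C = I * t = 32.34 * 1.363 = 44.08 Ah

44.08 Ah


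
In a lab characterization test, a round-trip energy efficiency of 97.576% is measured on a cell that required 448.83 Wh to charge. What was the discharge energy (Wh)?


E_dis = eta/100 * E_chg = 97.576/100 * 448.83 = 438.0 Wh

438.0 Wh


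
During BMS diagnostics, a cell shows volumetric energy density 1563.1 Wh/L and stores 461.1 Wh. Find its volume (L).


V = E / ED = 461.1 / 1563.1 = 0.2950 L

0.2950 L


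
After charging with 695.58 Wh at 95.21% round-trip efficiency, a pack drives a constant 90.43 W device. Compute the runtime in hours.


Step 1: E_discharge = eta/100 * E_charge = 95.21/100 * 695.58 = 662.26 Wh
Step 2: t = E_discharge / P = 662.26 / 90.43 = 7.323 hr

7.323 hr


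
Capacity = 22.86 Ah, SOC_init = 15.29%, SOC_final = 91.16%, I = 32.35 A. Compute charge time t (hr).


Step 1: dSOC = 91.16% - 15.29% = 75.87%
Step 2: delta_Ah = 22.86 * 75.87 / 100 = 17.344 Ah
Step 3: t = 17.344 / 32.35 = 0.5361 hr

0.5361 hr


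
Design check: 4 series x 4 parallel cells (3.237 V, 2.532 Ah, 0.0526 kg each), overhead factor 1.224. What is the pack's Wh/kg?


Step 1: V_pack = 4 * 3.237 = 12.948 V
Step 2: C_pack = 4 * 2.532 = 10.128 Ah
Step 3: E_pack = V_pack * C_pack = 12.948 * 10.128 = 131.14 Wh
Step 4: m_pack = 4 * 4 * 0.0526 * 1.224 = 1.0301 kg
Step 5: ED = E_pack / m_pack = 131.14 / 1.0301 = 127.3 Wh/kg

127.3 Wh/kg


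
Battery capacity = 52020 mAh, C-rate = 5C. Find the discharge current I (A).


Convert: capacity = 52020 mAh = 52.02 Ah
I = C_rate * capacity = 5 * 52.02 = 260.1 A

260.1 A


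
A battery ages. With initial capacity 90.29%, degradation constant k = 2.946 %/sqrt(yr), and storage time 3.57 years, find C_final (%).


Step 1: sqrt(3.57 yr) = 1.8894
Step 2: drop = 2.946 * 1.8894 = 5.5662
Step 3: C_final = 90.29 - 5.5662 = 84.72%

84.72%


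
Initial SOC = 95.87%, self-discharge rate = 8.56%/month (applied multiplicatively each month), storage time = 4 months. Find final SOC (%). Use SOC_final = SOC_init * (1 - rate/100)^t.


Monthly retention factor = 1 - 8.56/100 = 0.9144
Over 4 months: factor^4 = 0.69911
SOC_final = 95.87 * 0.69911 = 67.02%

67.02%


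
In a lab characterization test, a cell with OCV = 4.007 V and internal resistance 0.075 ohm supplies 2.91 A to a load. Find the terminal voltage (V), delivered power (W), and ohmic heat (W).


Step 1: V_terminal = OCV - I*R = 4.007 - 2.91 * 0.075 = 3.7888 V
Step 2: P_out = V_terminal * I = 3.7888 * 2.91 = 11.03 W
Step 3: Q = I^2 * R = 2.91^2 * 0.075 = 0.6351 W

V=3.7888 V, P=11.03 W, Q=0.6351 W


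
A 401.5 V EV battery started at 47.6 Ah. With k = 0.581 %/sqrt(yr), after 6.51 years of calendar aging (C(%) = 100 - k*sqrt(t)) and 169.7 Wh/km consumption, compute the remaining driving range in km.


Step 1: capacity retention = 100 - 0.581 * sqrt(6.51) = 100 - 0.581 * 2.5515 = 98.518%
Step 2: C_now = 47.6 * 98.518/100 = 46.895 Ah
Step 3: E_pack = V * C_now = 401.5 * 46.895 = 18828 Wh
Step 4: range = E_pack / consumption = 18828 / 169.7 = 110.9 km

110.9 km


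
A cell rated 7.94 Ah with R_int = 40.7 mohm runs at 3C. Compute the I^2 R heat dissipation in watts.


Convert: R = 40.7 mohm = 0.0407 ohm
Step 1: I = C_rate * capacity = 3 * 7.94 = 23.82 A
Step 2: Q = I^2 * R = 23.82^2 * 0.0407 = 567.39 * 0.0407 = 23.09 W

23.09 W


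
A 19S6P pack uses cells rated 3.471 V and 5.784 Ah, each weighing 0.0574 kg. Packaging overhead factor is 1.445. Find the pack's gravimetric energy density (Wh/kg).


Step 1: V_pack = 19 * 3.471 = 65.949 V
Step 2: C_pack = 6 * 5.784 = 34.704 Ah
Step 3: E_pack = V_pack * C_pack = 65.949 * 34.704 = 2288.7 Wh
Step 4: m_pack = 19 * 6 * 0.0574 * 1.445 = 9.4555 kg
Step 5: ED = E_pack / m_pack = 2288.7 / 9.4555 = 242.0 Wh/kg

242.0 Wh/kg


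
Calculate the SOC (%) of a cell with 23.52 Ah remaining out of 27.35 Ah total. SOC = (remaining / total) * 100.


SOC% = 23.52 / 27.35 * 100 = 86.00%

86.00%


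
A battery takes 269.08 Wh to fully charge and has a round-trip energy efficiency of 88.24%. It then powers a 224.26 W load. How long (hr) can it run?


Step 1: E_discharge = eta/100 * E_charge = 88.24/100 * 269.08 = 237.44 Wh
Step 2: t = E_discharge / P = 237.44 / 224.26 = 1.059 hr

1.059 hr


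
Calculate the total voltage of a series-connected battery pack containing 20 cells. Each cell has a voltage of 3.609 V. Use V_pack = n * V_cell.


V_pack = n * V_cell = 20 * 3.609 = 72.18 V

72.18 V


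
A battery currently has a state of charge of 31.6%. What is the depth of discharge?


DOD = 100 - SOC = 100 - 31.6 = 68.4%

68.4%


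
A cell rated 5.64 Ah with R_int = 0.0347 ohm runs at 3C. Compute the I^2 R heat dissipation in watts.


Step 1: I = C_rate * capacity = 3 * 5.64 = 16.92 A
Step 2: Q = I^2 * R = 16.92^2 * 0.0347 = 286.29 * 0.0347 = 9.934 W

9.934 W


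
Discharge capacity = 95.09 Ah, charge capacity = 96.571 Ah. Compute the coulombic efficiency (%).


eta_c = Q_dis / Q_chg * 100 = 95.09 / 96.571 * 100 = 98.47%

98.47%


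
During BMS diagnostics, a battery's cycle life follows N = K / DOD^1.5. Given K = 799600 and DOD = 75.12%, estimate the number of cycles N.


DOD^1.5 = 651.08
N = K / DOD^1.5 = 799600 / 651.08 = 1228

1228 cycles


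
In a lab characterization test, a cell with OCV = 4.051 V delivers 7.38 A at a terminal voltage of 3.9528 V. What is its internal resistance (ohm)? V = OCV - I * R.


R = (OCV - V) / I = (4.051 - 3.9528) / 7.38 = 0.01331 ohm

0.01331 ohm


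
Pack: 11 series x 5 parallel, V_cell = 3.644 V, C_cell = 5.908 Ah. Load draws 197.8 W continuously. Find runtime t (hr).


Step 1: E_pack = Ns * V_cell * Np * C_cell = 11 * 3.644 * 5 * 5.908 = 1184.1 Wh
Step 2: t = E_pack / P = 1184.1 / 197.8 = 5.986 hr

5.986 hr


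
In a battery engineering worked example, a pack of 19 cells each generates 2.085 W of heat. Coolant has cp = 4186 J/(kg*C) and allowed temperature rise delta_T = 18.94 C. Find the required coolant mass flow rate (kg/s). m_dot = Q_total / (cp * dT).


Step 1: Total heat Q = 19 * 2.085 W = 39.615 W
Step 2: denom = cp * dT = 4186 * 18.94 = 79283
Step 3: m_dot = 39.615 / 79283 = 4.997e-04 kg/s

4.997e-04 kg/s


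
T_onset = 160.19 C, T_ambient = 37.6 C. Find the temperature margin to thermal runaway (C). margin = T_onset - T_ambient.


Safety margin = 160.19 C - 37.6 C = 122.59 C

122.59 C


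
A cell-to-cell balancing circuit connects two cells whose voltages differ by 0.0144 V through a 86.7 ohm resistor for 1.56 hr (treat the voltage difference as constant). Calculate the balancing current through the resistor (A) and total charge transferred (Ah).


I_bal = dV / R = 0.0144 / 86.7 = 1.6609e-04 A
Q = I_bal * t = 1.6609e-04 * 1.56 = 2.591e-04 Ah

I=1.6609e-04 A, Q=2.591e-04 Ah


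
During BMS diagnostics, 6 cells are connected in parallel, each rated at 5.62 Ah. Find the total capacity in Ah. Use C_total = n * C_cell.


C_total = 6 * 5.62 = 33.72 Ah

33.72 Ah


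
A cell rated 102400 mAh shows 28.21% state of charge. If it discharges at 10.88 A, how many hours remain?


Convert: C_total = 102400 mAh = 102.4 Ah
Step 1: remaining = SOC/100 * C_total = 28.21/100 * 102.4 = 28.887 Ah
Step 2: t = remaining / I = 28.887 / 10.88 = 2.655 hr

2.655 hr


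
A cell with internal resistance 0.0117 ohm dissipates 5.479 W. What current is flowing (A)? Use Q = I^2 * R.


I = sqrt(Q / R) = sqrt(5.479 / 0.0117) = sqrt(468.29) = 21.64 A

21.64 A


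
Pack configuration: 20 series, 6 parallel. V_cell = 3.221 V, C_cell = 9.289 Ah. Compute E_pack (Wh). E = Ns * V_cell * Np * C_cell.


E = Ns * Vcell * Np * Ccell = 20 * 3.221 * 6 * 9.289 = 3590 Wh

3590 Wh


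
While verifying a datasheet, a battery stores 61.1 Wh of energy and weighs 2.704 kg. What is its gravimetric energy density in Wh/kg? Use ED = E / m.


ED = E / m = 61.1 / 2.704 = 22.60 Wh/kg

22.60 Wh/kg


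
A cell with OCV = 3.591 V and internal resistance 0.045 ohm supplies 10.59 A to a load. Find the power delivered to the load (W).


Step 1: V_terminal = OCV - I*R = 3.591 - 10.59 * 0.045 = 3.1145 V
Step 2: P_out = V_terminal * I = 3.1145 * 10.59 = 32.98 W

32.98 W


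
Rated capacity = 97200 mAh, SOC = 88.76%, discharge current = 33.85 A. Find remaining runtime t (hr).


Convert: C_total = 97200 mAh = 97.2 Ah
Step 1: remaining = SOC/100 * C_total = 88.76/100 * 97.2 = 86.275 Ah
Step 2: t = remaining / I = 86.275 / 33.85 = 2.549 hr

2.549 hr


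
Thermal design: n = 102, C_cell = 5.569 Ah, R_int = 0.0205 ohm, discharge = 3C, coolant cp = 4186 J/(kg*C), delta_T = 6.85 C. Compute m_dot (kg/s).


Step 1: I = 3 * 5.569 = 16.707 A
Step 2: Q_cell = I^2 * R = 16.707^2 * 0.0205 = 5.722 W
Step 3: Q_total = 102 * 5.722 = 583.64 W
Step 4: m_dot = Q_total / (cp * dT) = 583.64 / (4186 * 6.85) = 0.02035 kg/s

0.02035 kg/s


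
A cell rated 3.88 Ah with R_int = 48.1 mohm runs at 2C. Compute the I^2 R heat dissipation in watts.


Convert: R = 48.1 mohm = 0.0481 ohm
Step 1: I = C_rate * capacity = 2 * 3.88 = 7.76 A
Step 2: Q = I^2 * R = 7.76^2 * 0.0481 = 60.218 * 0.0481 = 2.896 W

2.896 W


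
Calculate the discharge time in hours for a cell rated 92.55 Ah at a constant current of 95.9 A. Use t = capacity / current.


t = capacity / current = 92.55 / 95.9 = 0.9651 hr

0.9651 hr


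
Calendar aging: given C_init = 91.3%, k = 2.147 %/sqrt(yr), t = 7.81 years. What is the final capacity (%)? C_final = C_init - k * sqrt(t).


Step 1: sqrt(7.81 yr) = 2.7946
Step 2: drop = 2.147 * 2.7946 = 6
Step 3: C_final = 91.3 - 6 = 85.30%

85.30%


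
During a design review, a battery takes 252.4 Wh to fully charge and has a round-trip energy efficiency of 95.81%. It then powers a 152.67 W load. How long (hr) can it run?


Step 1: E_discharge = eta/100 * E_charge = 95.81/100 * 252.4 = 241.82 Wh
Step 2: t = E_discharge / P = 241.82 / 152.67 = 1.584 hr

1.584 hr


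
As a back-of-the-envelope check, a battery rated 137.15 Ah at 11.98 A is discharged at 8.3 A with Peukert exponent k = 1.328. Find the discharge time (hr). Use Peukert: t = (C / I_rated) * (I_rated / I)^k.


Step 1: t_rated = C / I_rated = 137.15 / 11.98 = 11.448 hr
Step 2: ratio = 11.98 / 8.3 = 1.4434
Step 3: ratio^k = 1.4434^1.328 = 1.628
Step 4: t = t_rated * ratio^k = 11.448 * 1.628 = 18.64 hr

18.64 hr


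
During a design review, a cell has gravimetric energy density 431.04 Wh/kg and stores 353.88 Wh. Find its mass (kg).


m = E / ED = 353.88 / 431.04 = 0.8210 kg

0.8210 kg


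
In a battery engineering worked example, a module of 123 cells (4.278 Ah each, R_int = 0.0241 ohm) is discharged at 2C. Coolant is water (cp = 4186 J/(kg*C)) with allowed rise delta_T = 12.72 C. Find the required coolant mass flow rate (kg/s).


Step 1: I = 2 * 4.278 = 8.556 A
Step 2: Q_cell = I^2 * R = 8.556^2 * 0.0241 = 1.7642 W
Step 3: Q_total = 123 * 1.7642 = 217 W
Step 4: m_dot = Q_total / (cp * dT) = 217 / (4186 * 12.72) = 0.004075 kg/s

0.004075 kg/s


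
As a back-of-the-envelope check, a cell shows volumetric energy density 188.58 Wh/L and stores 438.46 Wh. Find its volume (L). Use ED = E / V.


V = E / ED = 438.46 / 188.58 = 2.325 L

2.325 L


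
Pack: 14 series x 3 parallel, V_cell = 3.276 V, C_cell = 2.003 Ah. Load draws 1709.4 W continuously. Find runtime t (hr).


Step 1: E_pack = Ns * V_cell * Np * C_cell = 14 * 3.276 * 3 * 2.003 = 275.6 Wh
Step 2: t = E_pack / P = 275.6 / 1709.4 = 0.1612 hr

0.1612 hr


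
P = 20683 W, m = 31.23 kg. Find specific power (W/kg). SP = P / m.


SP = P / m = 20683 / 31.23 = 662.3 W/kg

662.3 W/kg


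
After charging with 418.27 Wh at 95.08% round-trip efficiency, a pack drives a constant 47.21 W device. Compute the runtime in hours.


Step 1: E_discharge = eta/100 * E_charge = 95.08/100 * 418.27 = 397.69 Wh
Step 2: t = E_discharge / P = 397.69 / 47.21 = 8.424 hr

8.424 hr


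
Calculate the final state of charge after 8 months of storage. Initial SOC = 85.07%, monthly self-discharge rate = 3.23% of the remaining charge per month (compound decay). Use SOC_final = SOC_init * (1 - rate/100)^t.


decay = (1 - 3.23/100)^8 = 0.769
SOC_final = 85.07 * 0.769 = 65.42%

65.42%


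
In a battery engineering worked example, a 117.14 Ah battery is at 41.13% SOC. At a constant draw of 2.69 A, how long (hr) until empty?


Step 1: remaining = SOC/100 * C_total = 41.13/100 * 117.14 = 48.18 Ah
Step 2: t = remaining / I = 48.18 / 2.69 = 17.91 hr

17.91 hr


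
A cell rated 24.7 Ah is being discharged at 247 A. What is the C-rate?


C_rate = I / capacity = 247 / 24.7 = 10C

10C


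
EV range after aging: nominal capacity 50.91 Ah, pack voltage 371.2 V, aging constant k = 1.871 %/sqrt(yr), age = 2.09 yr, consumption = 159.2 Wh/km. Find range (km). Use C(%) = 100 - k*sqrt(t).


Step 1: capacity retention = 100 - 1.871 * sqrt(2.09) = 100 - 1.871 * 1.4457 = 97.295%
Step 2: C_now = 50.91 * 97.295/100 = 49.533 Ah
Step 3: E_pack = V * C_now = 371.2 * 49.533 = 18387 Wh
Step 4: range = E_pack / consumption = 18387 / 159.2 = 115.5 km

115.5 km


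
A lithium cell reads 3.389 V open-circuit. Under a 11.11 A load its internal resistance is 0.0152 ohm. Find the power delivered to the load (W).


Step 1: V_terminal = OCV - I*R = 3.389 - 11.11 * 0.0152 = 3.2201 V
Step 2: P_out = V_terminal * I = 3.2201 * 11.11 = 35.78 W

35.78 W


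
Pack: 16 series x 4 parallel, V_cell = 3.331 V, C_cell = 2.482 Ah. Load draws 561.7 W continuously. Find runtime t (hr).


Step 1: E_pack = Ns * V_cell * Np * C_cell = 16 * 3.331 * 4 * 2.482 = 529.12 Wh
Step 2: t = E_pack / P = 529.12 / 561.7 = 0.9420 hr

0.9420 hr


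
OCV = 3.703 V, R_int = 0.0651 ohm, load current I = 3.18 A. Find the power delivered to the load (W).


Step 1: V_terminal = OCV - I*R = 3.703 - 3.18 * 0.0651 = 3.496 V
Step 2: P_out = V_terminal * I = 3.496 * 3.18 = 11.12 W

11.12 W


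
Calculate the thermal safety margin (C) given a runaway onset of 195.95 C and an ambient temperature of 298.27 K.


Convert: T_ambient = 298.27 K = 25.12 C
margin = 195.95 - 25.12 = 170.83 C

170.83 C


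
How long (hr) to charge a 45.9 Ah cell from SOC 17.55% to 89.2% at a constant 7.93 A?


Step 1: dSOC = 89.2% - 17.55% = 71.65%
Step 2: delta_Ah = 45.9 * 71.65 / 100 = 32.887 Ah
Step 3: t = 32.887 / 7.93 = 4.147 hr

4.147 hr


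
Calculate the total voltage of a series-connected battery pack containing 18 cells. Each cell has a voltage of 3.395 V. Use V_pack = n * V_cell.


Series voltages add: 18 * 3.395 V = 61.11 V

61.11 V


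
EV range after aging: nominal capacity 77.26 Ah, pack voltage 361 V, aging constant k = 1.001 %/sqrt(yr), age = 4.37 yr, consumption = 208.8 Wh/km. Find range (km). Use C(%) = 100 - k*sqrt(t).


Step 1: capacity retention = 100 - 1.001 * sqrt(4.37) = 100 - 1.001 * 2.0905 = 97.907%
Step 2: C_now = 77.26 * 97.907/100 = 75.643 Ah
Step 3: E_pack = V * C_now = 361 * 75.643 = 27307 Wh
Step 4: range = E_pack / consumption = 27307 / 208.8 = 130.8 km

130.8 km


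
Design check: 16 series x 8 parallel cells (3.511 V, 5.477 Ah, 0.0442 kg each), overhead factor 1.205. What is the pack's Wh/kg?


Step 1: V_pack = 16 * 3.511 = 56.176 V
Step 2: C_pack = 8 * 5.477 = 43.816 Ah
Step 3: E_pack = V_pack * C_pack = 56.176 * 43.816 = 2461.4 Wh
Step 4: m_pack = 16 * 8 * 0.0442 * 1.205 = 6.8174 kg
Step 5: ED = E_pack / m_pack = 2461.4 / 6.8174 = 361.0 Wh/kg

361.0 Wh/kg


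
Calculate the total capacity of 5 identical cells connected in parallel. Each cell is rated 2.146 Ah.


Parallel capacities add: 5 * 2.146 Ah = 10.73 Ah

10.73 Ah


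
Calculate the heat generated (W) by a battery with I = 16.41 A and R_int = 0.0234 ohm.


Q = I^2 * R = 16.41^2 * 0.0234 = 6.301 W

6.301 W


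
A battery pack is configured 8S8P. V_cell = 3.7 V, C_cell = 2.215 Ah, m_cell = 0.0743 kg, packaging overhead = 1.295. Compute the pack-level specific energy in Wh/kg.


Step 1: V_pack = 8 * 3.7 = 29.6 V
Step 2: C_pack = 8 * 2.215 = 17.72 Ah
Step 3: E_pack = V_pack * C_pack = 29.6 * 17.72 = 524.51 Wh
Step 4: m_pack = 8 * 8 * 0.0743 * 1.295 = 6.158 kg
Step 5: ED = E_pack / m_pack = 524.51 / 6.158 = 85.18 Wh/kg

85.18 Wh/kg


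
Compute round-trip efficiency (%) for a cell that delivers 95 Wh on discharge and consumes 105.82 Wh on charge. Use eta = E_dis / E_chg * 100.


eta_e = E_dis / E_chg * 100 = 95 / 105.82 * 100 = 89.78%

89.78%


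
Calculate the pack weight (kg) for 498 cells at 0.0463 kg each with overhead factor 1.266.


Cell mass sum = 498 * 0.0463 = 23.057 kg
With overhead 1.266: m_pack = 23.057 * 1.266 = 29.19 kg

29.19 kg


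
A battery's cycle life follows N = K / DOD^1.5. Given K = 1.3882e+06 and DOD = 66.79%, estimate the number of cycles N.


Step 1: DOD^1.5 = 66.79^1.5 = 545.84
Step 2: N = 1.3882e+06 / 545.84 = 2543 cycles

2543 cycles


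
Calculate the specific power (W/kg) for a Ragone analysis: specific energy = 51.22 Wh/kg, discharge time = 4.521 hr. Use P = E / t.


P_specific = E / t = 51.22 / 4.521 = 11.33 W/kg

11.33 W/kg


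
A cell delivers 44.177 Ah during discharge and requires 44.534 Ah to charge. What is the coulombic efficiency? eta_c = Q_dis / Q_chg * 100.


Coulombic efficiency = 44.177/44.534 * 100% = 99.20%

99.20%


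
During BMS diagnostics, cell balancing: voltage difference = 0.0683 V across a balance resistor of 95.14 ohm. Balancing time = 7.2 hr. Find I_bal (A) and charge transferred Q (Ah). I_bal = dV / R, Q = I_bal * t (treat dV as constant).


I_bal = dV / R = 0.0683 / 95.14 = 7.1789e-04 A
Q = I_bal * t = 7.1789e-04 * 7.2 = 0.005169 Ah

I=7.1789e-04 A, Q=0.005169 Ah


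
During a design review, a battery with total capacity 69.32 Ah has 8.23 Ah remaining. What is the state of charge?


SOC% = 8.23 / 69.32 * 100 = 11.87%

11.87%


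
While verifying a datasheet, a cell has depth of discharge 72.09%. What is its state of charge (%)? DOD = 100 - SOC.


SOC = 100 - DOD = 100 - 72.09 = 27.91%

27.91%


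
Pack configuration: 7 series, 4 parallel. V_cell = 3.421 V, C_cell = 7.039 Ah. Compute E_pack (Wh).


V_pack = 7 * 3.421 = 23.947 V
C_pack = 4 * 7.039 = 28.156 Ah
E = V_pack * C_pack = 23.947 * 28.156 = 674.3 Wh

674.3 Wh


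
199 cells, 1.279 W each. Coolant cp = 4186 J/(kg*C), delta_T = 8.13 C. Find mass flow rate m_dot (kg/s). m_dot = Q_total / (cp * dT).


Step 1: Total heat Q = 199 * 1.279 W = 254.52 W
Step 2: denom = cp * dT = 4186 * 8.13 = 34032
Step 3: m_dot = 254.52 / 34032 = 0.007479 kg/s

0.007479 kg/s


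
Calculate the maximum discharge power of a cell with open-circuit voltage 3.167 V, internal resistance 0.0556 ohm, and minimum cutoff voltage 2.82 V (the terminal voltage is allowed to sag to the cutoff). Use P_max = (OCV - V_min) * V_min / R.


dV = OCV - V_min = 0.347 V (so I_max = dV / R)
P_max = dV * V_min / R = 0.347 * 2.82 / 0.0556 = 17.60 W

17.60 W


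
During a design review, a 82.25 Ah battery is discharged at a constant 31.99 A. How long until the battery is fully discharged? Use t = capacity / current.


t = capacity / current = 82.25 / 31.99 = 2.571 hr

2.571 hr


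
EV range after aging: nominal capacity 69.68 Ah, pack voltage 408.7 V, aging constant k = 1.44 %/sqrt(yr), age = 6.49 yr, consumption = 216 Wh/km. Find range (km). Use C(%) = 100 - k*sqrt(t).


Step 1: capacity retention = 100 - 1.44 * sqrt(6.49) = 100 - 1.44 * 2.5475 = 96.332%
Step 2: C_now = 69.68 * 96.332/100 = 67.124 Ah
Step 3: E_pack = V * C_now = 408.7 * 67.124 = 27434 Wh
Step 4: range = E_pack / consumption = 27434 / 216 = 127.0 km

127.0 km


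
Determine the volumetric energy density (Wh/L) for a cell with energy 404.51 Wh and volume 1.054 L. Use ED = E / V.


Volumetric ED = 404.51 Wh / 1.054 L = 383.8 Wh/L

383.8 Wh/L


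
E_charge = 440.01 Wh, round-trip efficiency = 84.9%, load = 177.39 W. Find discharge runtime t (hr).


Step 1: E_discharge = eta/100 * E_charge = 84.9/100 * 440.01 = 373.57 Wh
Step 2: t = E_discharge / P = 373.57 / 177.39 = 2.106 hr

2.106 hr


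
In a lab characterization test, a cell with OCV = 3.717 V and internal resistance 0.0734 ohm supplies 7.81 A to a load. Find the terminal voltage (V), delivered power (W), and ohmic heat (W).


Step 1: V_terminal = OCV - I*R = 3.717 - 7.81 * 0.0734 = 3.1437 V
Step 2: P_out = V_terminal * I = 3.1437 * 7.81 = 24.55 W
Step 3: Q = I^2 * R = 7.81^2 * 0.0734 = 4.477 W

V=3.1437 V, P=24.55 W, Q=4.477 W


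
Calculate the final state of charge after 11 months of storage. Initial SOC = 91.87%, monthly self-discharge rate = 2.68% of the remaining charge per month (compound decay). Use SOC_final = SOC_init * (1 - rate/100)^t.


decay = (1 - 2.68/100)^11 = 0.74169
SOC_final = 91.87 * 0.74169 = 68.14%

68.14%


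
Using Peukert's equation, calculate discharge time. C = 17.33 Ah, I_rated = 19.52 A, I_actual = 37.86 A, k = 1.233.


t_rated = C / I_rated = 17.33 / 19.52 = 0.88781 hr
(I_rated/I)^k = (0.51558)^1.233 = 0.44184
t = t_rated * (I_rated/I)^k = 0.88781 * 0.44184 = 0.3923 hr

0.3923 hr
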